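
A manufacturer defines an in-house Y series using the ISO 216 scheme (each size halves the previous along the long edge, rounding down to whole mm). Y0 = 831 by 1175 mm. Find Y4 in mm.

207 × 293 mm

Y1: ⌊1175/2⌋ × 831 = 587 × 831 mm
Y2: ⌊831/2⌋ × 587 = 415 × 587 mm
Y3: ⌊587/2⌋ × 415 = 293 × 415 mm
Y4: ⌊415/2⌋ × 293 = 207 × 293 mm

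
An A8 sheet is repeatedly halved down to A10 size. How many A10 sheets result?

4

Each ISO step halves the sheet: 1 × A8 → 2 × A9 → 4 × A10
From A8 to A10 is 2 halving steps: 2^2 = 4.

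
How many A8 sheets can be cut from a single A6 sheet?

4

Each ISO step halves the sheet: 1 × A6 → 2 × A7 → 4 × A8
From A6 to A8 is 2 halving steps: 2^2 = 4.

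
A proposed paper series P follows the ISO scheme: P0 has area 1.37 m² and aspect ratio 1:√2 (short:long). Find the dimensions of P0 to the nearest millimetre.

984 × 1392 mm

Let the short side be w mm. Then w · w√2 = 1.37 m² = 1,370,000 mm².
w² = 1,370,000/√2, so w ≈ 984.2 mm; long side = w√2 ≈ 1391.9 mm.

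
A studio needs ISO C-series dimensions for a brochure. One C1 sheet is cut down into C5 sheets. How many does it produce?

16

Each ISO step halves the sheet: 1 × C1 → 2 × C2 → 4 × C3 → 8 × C4 → …
From C1 to C5 is 4 halving steps: 2^4 = 16.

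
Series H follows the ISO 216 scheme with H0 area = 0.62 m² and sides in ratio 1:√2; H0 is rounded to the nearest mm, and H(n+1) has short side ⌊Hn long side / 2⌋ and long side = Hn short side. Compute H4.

165 × 234 mm

Let H0's short side be w mm. w · w√2 = 0.62 m² = 620,000 mm², so w ≈ 662.1 mm and w√2 ≈ 936.4 mm → H0 = 662 × 936 mm.
H1: ⌊936/2⌋ × 662 = 468 × 662 mm
H2: ⌊662/2⌋ × 468 = 331 × 468 mm
H3: ⌊468/2⌋ × 331 = 234 × 331 mm
H4: ⌊331/2⌋ × 234 = 165 × 234 mm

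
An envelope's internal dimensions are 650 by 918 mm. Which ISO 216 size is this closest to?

C1 (648 × 917 mm)

Aspect ratio 918/650 ≈ 1.412 — close to the ISO √2 ≈ 1.414.
In the C-series (envelope sizes, between A and B): C1 = 648 × 917 mm.
Off by 3 mm total — nearest standard size.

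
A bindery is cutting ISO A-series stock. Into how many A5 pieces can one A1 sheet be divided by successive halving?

A1 = 594 × 841 mm; A5 = 148 × 210 mm.
Each halving step doubles the count; 4 steps from A1 to A5.
2^4 = 16.

16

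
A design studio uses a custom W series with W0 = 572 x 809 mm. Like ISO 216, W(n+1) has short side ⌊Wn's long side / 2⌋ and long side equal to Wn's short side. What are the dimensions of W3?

W1: ⌊809/2⌋ × 572 = 404 × 572 mm
W2: ⌊572/2⌋ × 404 = 286 × 404 mm
W3: ⌊404/2⌋ × 286 = 202 × 286 mm

202 × 286 mm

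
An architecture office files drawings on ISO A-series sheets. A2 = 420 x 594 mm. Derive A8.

52 × 74 mm

A3: ⌊594/2⌋ × 420 = 297 × 420 mm
A4: ⌊420/2⌋ × 297 = 210 × 297 mm
A5: ⌊297/2⌋ × 210 = 148 × 210 mm
A6: ⌊210/2⌋ × 148 = 105 × 148 mm
A7: ⌊148/2⌋ × 105 = 74 × 105 mm
A8: ⌊105/2⌋ × 74 = 52 × 74 mm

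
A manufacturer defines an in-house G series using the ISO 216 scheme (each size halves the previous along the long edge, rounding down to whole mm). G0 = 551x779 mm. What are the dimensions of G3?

G1 = 389 × 551 mm (from G0 by 1 halving).
G2: ⌊551/2⌋ × 389 = 275 × 389 mm
G3: ⌊389/2⌋ × 275 = 194 × 275 mm

194 × 275 mm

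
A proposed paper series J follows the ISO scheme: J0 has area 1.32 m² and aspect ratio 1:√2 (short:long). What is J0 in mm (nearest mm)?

Let the short side be w mm. Then w · w√2 = 1.32 m² = 1,320,000 mm².
w² = 1,320,000/√2, so w ≈ 966.1 mm; long side = w√2 ≈ 1366.3 mm.

966 × 1366 mm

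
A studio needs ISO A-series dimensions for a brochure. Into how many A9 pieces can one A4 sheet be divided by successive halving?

A4 = 210 × 297 mm; A9 = 37 × 52 mm.
Each halving step doubles the count; 5 steps from A4 to A9.
2^5 = 32.

32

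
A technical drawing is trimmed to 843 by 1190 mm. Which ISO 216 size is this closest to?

A0 (841 × 1189 mm)

Aspect ratio 1190/843 ≈ 1.412 — close to the ISO √2 ≈ 1.414.
In the A-series (A0 area = 1 m²): A0 = 841 × 1189 mm.
Off by 3 mm total — nearest standard size.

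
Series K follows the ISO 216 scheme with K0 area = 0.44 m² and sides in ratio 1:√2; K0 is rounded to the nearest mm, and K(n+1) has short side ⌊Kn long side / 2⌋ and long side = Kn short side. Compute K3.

Let K0's short side be w mm. w · w√2 = 0.44 m² = 440,000 mm², so w ≈ 557.8 mm and w√2 ≈ 788.8 mm → K0 = 558 × 789 mm.
K1: ⌊789/2⌋ × 558 = 394 × 558 mm
K2: ⌊558/2⌋ × 394 = 279 × 394 mm
K3: ⌊394/2⌋ × 279 = 197 × 279 mm

197 × 279 mm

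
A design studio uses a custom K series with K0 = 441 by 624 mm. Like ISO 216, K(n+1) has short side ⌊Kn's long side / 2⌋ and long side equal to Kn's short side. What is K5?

78 × 110 mm

K1: ⌊624/2⌋ × 441 = 312 × 441 mm
K2: ⌊441/2⌋ × 312 = 220 × 312 mm
K3: ⌊312/2⌋ × 220 = 156 × 220 mm
K4: ⌊220/2⌋ × 156 = 110 × 156 mm
K5: ⌊156/2⌋ × 110 = 78 × 110 mm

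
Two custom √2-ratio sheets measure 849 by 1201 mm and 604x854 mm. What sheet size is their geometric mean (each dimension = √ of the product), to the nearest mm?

716 × 1013 mm

Short side: √(849 · 604) = √512796 ≈ 716.1 → 716 mm
Long side: √(1201 · 854) = √1025654 ≈ 1012.7 → 1013 mm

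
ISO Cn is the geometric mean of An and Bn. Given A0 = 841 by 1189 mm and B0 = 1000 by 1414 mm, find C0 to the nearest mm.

917 × 1297 mm

Short side: √(841 · 1000) = √841000 ≈ 917.1 → 917 mm
Long side: √(1189 · 1414) = √1681246 ≈ 1296.6 → 1297 mm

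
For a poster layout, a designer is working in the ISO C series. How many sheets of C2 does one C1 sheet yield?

2

C1 = 648 × 917 mm; C2 = 458 × 648 mm.
Each halving step doubles the count; 1 step from C1 to C2.
2^1 = 2.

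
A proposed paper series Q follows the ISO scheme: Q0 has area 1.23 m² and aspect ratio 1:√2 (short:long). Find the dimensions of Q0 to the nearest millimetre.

933 × 1319 mm

Let the short side be w mm. Then w · w√2 = 1.23 m² = 1,230,000 mm².
w² = 1,230,000/√2, so w ≈ 932.6 mm; long side = w√2 ≈ 1318.9 mm.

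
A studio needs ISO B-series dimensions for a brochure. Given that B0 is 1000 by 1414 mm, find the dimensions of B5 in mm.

B1: ⌊1414/2⌋ × 1000 = 707 × 1000 mm
B2: ⌊1000/2⌋ × 707 = 500 × 707 mm
B3: ⌊707/2⌋ × 500 = 353 × 500 mm
B4: ⌊500/2⌋ × 353 = 250 × 353 mm
B5: ⌊353/2⌋ × 250 = 176 × 250 mm

176 × 250 mm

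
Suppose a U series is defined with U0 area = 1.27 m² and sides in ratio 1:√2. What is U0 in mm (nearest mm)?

Let the short side be w mm. Then w · w√2 = 1.27 m² = 1,270,000 mm².
w² = 1,270,000/√2, so w ≈ 947.6 mm; long side = w√2 ≈ 1340.2 mm.

948 × 1340 mm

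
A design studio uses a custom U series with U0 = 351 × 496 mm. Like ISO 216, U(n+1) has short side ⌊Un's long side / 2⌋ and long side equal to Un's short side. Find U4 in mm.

U1: ⌊496/2⌋ × 351 = 248 × 351 mm
U2: ⌊351/2⌋ × 248 = 175 × 248 mm
U3: ⌊248/2⌋ × 175 = 124 × 175 mm
U4: ⌊175/2⌋ × 124 = 87 × 124 mm

87 × 124 mm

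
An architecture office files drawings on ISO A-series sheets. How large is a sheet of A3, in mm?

A0 = 841 × 1189 mm (A0 has area 1 m², aspect 1:√2).
A1: ⌊1189/2⌋ × 841 = 594 × 841 mm
A2: ⌊841/2⌋ × 594 = 420 × 594 mm
A3: ⌊594/2⌋ × 420 = 297 × 420 mm

297 × 420 mm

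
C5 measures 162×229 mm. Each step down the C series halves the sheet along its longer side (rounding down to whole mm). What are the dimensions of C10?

28 × 40 mm

C6: ⌊229/2⌋ × 162 = 114 × 162 mm
C7: ⌊162/2⌋ × 114 = 81 × 114 mm
C8: ⌊114/2⌋ × 81 = 57 × 81 mm
C9: ⌊81/2⌋ × 57 = 40 × 57 mm
C10: ⌊57/2⌋ × 40 = 28 × 40 mm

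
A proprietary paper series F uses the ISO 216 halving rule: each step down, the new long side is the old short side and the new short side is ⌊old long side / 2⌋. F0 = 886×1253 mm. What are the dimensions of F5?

F1: ⌊1253/2⌋ × 886 = 626 × 886 mm
F2: ⌊886/2⌋ × 626 = 443 × 626 mm
F3: ⌊626/2⌋ × 443 = 313 × 443 mm
F4: ⌊443/2⌋ × 313 = 221 × 313 mm
F5: ⌊313/2⌋ × 221 = 156 × 221 mm

156 × 221 mm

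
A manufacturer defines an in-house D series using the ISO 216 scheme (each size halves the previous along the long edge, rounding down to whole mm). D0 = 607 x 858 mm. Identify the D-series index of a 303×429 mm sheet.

D2

D0: 607 × 858 mm
D1: 429 × 607 mm
D2: 303 × 429 mm
D3: 214 × 303 mm
→ matches D2.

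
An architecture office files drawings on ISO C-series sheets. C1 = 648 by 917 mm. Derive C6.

C2: ⌊917/2⌋ × 648 = 458 × 648 mm
C3: ⌊648/2⌋ × 458 = 324 × 458 mm
C4: ⌊458/2⌋ × 324 = 229 × 324 mm
C5: ⌊324/2⌋ × 229 = 162 × 229 mm
C6: ⌊229/2⌋ × 162 = 114 × 162 mm

114 × 162 mm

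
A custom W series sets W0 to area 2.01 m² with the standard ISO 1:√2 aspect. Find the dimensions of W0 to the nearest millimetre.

Let the short side be w mm. Then w · w√2 = 2.01 m² = 2,010,000 mm².
w² = 2,010,000/√2, so w ≈ 1192.2 mm; long side = w√2 ≈ 1686.0 mm.

1192 × 1686 mm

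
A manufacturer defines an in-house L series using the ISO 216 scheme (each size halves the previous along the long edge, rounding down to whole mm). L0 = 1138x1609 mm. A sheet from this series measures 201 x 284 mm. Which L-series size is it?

L0: 1138 × 1609 mm
L1: 804 × 1138 mm
L2: 569 × 804 mm
L3: 402 × 569 mm
L4: 284 × 402 mm
L5: 201 × 284 mm
L6: 142 × 201 mm
→ matches L5.

L5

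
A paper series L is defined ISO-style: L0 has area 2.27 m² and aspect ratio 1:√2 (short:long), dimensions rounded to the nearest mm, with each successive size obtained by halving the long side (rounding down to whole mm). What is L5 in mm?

Let L0's short side be w mm. w · w√2 = 2.27 m² = 2,270,000 mm², so w ≈ 1266.9 mm and w√2 ≈ 1791.7 mm → L0 = 1267 × 1792 mm.
L1: ⌊1792/2⌋ × 1267 = 896 × 1267 mm
L2: ⌊1267/2⌋ × 896 = 633 × 896 mm
L3: ⌊896/2⌋ × 633 = 448 × 633 mm
L4: ⌊633/2⌋ × 448 = 316 × 448 mm
L5: ⌊448/2⌋ × 316 = 224 × 316 mm

224 × 316 mm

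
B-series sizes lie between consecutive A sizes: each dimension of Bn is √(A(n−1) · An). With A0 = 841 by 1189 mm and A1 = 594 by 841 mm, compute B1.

Short side: √(841 · 594) = √499554 ≈ 706.8 → 707 mm
Long side: √(1189 · 841) = √999949 ≈ 1000.0 → 1000 mm

707 × 1000 mm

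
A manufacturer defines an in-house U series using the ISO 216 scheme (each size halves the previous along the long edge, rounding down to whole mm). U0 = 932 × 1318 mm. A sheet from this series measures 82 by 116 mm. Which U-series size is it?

U0: 932 × 1318 mm
U1: 659 × 932 mm
U2: 466 × 659 mm
U3: 329 × 466 mm
U4: 233 × 329 mm
U5: 164 × 233 mm
U6: 116 × 164 mm
U7: 82 × 116 mm
U8: 58 × 82 mm
→ matches U7.

U7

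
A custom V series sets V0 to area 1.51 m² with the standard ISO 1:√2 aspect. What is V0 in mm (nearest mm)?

Let the short side be w mm. Then w · w√2 = 1.51 m² = 1,510,000 mm².
w² = 1,510,000/√2, so w ≈ 1033.3 mm; long side = w√2 ≈ 1461.3 mm.

1033 × 1461 mm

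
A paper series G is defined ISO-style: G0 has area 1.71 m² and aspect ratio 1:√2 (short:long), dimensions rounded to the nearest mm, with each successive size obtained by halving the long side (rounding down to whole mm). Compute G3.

388 × 550 mm

Let G0's short side be w mm. w · w√2 = 1.71 m² = 1,710,000 mm², so w ≈ 1099.6 mm and w√2 ≈ 1555.1 mm → G0 = 1100 × 1555 mm.
G1: ⌊1555/2⌋ × 1100 = 777 × 1100 mm
G2: ⌊1100/2⌋ × 777 = 550 × 777 mm
G3: ⌊777/2⌋ × 550 = 388 × 550 mm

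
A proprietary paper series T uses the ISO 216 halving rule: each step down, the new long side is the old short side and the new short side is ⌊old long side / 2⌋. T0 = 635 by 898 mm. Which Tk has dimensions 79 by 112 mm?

T0: 635 × 898 mm
T1: 449 × 635 mm
T2: 317 × 449 mm
T3: 224 × 317 mm
T4: 158 × 224 mm
T5: 112 × 158 mm
T6: 79 × 112 mm
T7: 56 × 79 mm
→ matches T6.

T6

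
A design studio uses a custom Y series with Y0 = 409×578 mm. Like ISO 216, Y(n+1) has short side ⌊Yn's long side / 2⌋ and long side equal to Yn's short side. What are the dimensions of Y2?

204 × 289 mm

Y1: ⌊578/2⌋ × 409 = 289 × 409 mm
Y2: ⌊409/2⌋ × 289 = 204 × 289 mm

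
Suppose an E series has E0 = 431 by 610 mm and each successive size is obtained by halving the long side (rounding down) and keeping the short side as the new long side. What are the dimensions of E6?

E1: ⌊610/2⌋ × 431 = 305 × 431 mm
E2: ⌊431/2⌋ × 305 = 215 × 305 mm
E3: ⌊305/2⌋ × 215 = 152 × 215 mm
E4: ⌊215/2⌋ × 152 = 107 × 152 mm
E5: ⌊152/2⌋ × 107 = 76 × 107 mm
E6: ⌊107/2⌋ × 76 = 53 × 76 mm

53 × 76 mm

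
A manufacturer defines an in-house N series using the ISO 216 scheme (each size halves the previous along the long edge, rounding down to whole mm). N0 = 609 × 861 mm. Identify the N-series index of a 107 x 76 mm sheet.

N0: 609 × 861 mm
N1: 430 × 609 mm
N2: 304 × 430 mm
N3: 215 × 304 mm
N4: 152 × 215 mm
N5: 107 × 152 mm
N6: 76 × 107 mm
N7: 53 × 76 mm
→ matches N6.

N6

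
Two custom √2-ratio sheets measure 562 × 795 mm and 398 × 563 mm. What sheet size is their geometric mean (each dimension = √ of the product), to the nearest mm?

Short side: √(562 · 398) = √223676 ≈ 472.9 → 473 mm
Long side: √(795 · 563) = √447585 ≈ 669.0 → 669 mm

473 × 669 mm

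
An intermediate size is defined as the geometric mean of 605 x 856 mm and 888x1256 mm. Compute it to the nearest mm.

Short side: √(605 · 888) = √537240 ≈ 733.0 → 733 mm
Long side: √(856 · 1256) = √1075136 ≈ 1036.9 → 1037 mm

733 × 1037 mm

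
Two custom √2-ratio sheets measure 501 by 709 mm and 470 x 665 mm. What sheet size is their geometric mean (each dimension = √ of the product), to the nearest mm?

485 × 687 mm

Short side: √(501 · 470) = √235470 ≈ 485.3 → 485 mm
Long side: √(709 · 665) = √471485 ≈ 686.6 → 687 mm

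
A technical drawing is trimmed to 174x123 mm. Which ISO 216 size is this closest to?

Aspect ratio 174/123 ≈ 1.415 — close to the ISO √2 ≈ 1.414.
In the B-series (B0 = 1000 × 1414 mm): B6 = 125 × 176 mm.
Off by 4 mm total — nearest standard size.

B6 (125 × 176 mm)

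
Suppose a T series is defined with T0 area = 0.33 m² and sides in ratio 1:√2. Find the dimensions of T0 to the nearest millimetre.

Let the short side be w mm. Then w · w√2 = 0.33 m² = 330,000 mm².
w² = 330,000/√2, so w ≈ 483.1 mm; long side = w√2 ≈ 683.1 mm.

483 × 683 mm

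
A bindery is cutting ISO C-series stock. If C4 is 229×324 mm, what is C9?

40 × 57 mm

C5: ⌊324/2⌋ × 229 = 162 × 229 mm
C6: ⌊229/2⌋ × 162 = 114 × 162 mm
C7: ⌊162/2⌋ × 114 = 81 × 114 mm
C8: ⌊114/2⌋ × 81 = 57 × 81 mm
C9: ⌊81/2⌋ × 57 = 40 × 57 mm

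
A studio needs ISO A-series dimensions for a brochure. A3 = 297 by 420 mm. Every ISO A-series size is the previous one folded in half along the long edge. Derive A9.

A4: ⌊420/2⌋ × 297 = 210 × 297 mm
A5: ⌊297/2⌋ × 210 = 148 × 210 mm
A6: ⌊210/2⌋ × 148 = 105 × 148 mm
A7: ⌊148/2⌋ × 105 = 74 × 105 mm
A8: ⌊105/2⌋ × 74 = 52 × 74 mm
A9: ⌊74/2⌋ × 52 = 37 × 52 mm

37 × 52 mm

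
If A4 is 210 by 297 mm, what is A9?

A5: ⌊297/2⌋ × 210 = 148 × 210 mm
A6: ⌊210/2⌋ × 148 = 105 × 148 mm
A7: ⌊148/2⌋ × 105 = 74 × 105 mm
A8: ⌊105/2⌋ × 74 = 52 × 74 mm
A9: ⌊74/2⌋ × 52 = 37 × 52 mm

37 × 52 mm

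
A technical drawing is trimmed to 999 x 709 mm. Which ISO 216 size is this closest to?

B1 (707 × 1000 mm)

Aspect ratio 999/709 ≈ 1.409 — close to the ISO √2 ≈ 1.414.
In the B-series (B0 = 1000 × 1414 mm): B1 = 707 × 1000 mm.
Off by 3 mm total — nearest standard size.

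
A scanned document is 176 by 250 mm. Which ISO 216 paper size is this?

B5 (176 × 250 mm)

Aspect ratio 250/176 ≈ 1.420 — close to the ISO √2 ≈ 1.414.
In the B-series (B0 = 1000 × 1414 mm): B5 = 176 × 250 mm.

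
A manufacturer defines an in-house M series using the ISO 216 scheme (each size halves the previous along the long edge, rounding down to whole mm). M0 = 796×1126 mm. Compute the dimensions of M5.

140 × 199 mm

M1: ⌊1126/2⌋ × 796 = 563 × 796 mm
M2: ⌊796/2⌋ × 563 = 398 × 563 mm
M3: ⌊563/2⌋ × 398 = 281 × 398 mm
M4: ⌊398/2⌋ × 281 = 199 × 281 mm
M5: ⌊281/2⌋ × 199 = 140 × 199 mm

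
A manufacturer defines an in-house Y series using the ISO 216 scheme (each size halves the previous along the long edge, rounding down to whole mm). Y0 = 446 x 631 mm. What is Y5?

Y1: ⌊631/2⌋ × 446 = 315 × 446 mm
Y2: ⌊446/2⌋ × 315 = 223 × 315 mm
Y3: ⌊315/2⌋ × 223 = 157 × 223 mm
Y4: ⌊223/2⌋ × 157 = 111 × 157 mm
Y5: ⌊157/2⌋ × 111 = 78 × 111 mm

78 × 111 mm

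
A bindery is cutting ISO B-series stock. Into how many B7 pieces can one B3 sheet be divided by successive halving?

16

B3 = 353 × 500 mm; B7 = 88 × 125 mm.
Each halving step doubles the count; 4 steps from B3 to B7.
2^4 = 16.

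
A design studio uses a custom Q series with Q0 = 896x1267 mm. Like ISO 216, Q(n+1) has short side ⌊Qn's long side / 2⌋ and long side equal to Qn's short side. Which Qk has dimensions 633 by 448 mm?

Q0: 896 × 1267 mm
Q1: 633 × 896 mm
Q2: 448 × 633 mm
Q3: 316 × 448 mm
→ matches Q2.

Q2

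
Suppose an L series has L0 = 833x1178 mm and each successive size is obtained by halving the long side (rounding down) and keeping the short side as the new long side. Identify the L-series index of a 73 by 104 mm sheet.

L7

L0: 833 × 1178 mm
L1: 589 × 833 mm
L2: 416 × 589 mm
L3: 294 × 416 mm
L4: 208 × 294 mm
L5: 147 × 208 mm
L6: 104 × 147 mm
L7: 73 × 104 mm
L8: 52 × 73 mm
→ matches L7.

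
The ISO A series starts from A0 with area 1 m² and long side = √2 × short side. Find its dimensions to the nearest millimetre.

841 × 1189 mm

Let the short side be w mm. Then the long side is w√2 and w · w√2 = 10⁶ mm².
w² = 10⁶/√2, so w = 1000 / 2^(1/4) ≈ 840.9 mm; long side = 1000 · 2^(1/4) ≈ 1189.2 mm.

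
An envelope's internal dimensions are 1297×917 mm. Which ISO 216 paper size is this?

Aspect ratio 1297/917 ≈ 1.414 — close to the ISO √2 ≈ 1.414.
In the C-series (envelope sizes, between A and B): C0 = 917 × 1297 mm.

C0 (917 × 1297 mm)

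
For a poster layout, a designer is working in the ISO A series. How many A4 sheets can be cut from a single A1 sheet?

Each ISO step halves the sheet: 1 × A1 → 2 × A2 → 4 × A3 → 8 × A4
From A1 to A4 is 3 halving steps: 2^3 = 8.

8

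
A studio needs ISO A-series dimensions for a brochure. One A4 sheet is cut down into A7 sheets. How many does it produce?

A4 = 210 × 297 mm; A7 = 74 × 105 mm.
Each halving step doubles the count; 3 steps from A4 to A7.
2^3 = 8.

8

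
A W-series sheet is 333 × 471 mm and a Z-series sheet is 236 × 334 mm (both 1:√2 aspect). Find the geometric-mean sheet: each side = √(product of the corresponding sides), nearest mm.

Short side: √(333 · 236) = √78588 ≈ 280.3 → 280 mm
Long side: √(471 · 334) = √157314 ≈ 396.6 → 397 mm

280 × 397 mm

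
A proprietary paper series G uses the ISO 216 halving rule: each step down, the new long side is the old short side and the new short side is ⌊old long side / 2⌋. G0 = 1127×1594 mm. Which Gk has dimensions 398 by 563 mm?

G0: 1127 × 1594 mm
G1: 797 × 1127 mm
G2: 563 × 797 mm
G3: 398 × 563 mm
G4: 281 × 398 mm
→ matches G3.

G3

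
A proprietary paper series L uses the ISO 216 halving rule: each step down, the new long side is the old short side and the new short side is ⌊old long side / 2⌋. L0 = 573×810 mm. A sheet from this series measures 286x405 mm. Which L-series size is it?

L2

L0: 573 × 810 mm
L1: 405 × 573 mm
L2: 286 × 405 mm
L3: 202 × 286 mm
→ matches L2.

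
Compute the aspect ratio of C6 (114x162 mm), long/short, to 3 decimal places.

162 / 114 = 1.421
ISO 216 targets √2 ≈ 1.414; the +0.007 deviation is from mm rounding.

1.421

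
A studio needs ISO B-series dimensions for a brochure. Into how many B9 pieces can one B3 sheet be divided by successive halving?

B3 = 353 × 500 mm; B9 = 44 × 62 mm.
Each halving step doubles the count; 6 steps from B3 to B9.
2^6 = 64.

64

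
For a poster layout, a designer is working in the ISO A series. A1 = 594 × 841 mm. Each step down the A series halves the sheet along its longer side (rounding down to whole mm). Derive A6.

A2: ⌊841/2⌋ × 594 = 420 × 594 mm
A3: ⌊594/2⌋ × 420 = 297 × 420 mm
A4: ⌊420/2⌋ × 297 = 210 × 297 mm
A5: ⌊297/2⌋ × 210 = 148 × 210 mm
A6: ⌊210/2⌋ × 148 = 105 × 148 mm

105 × 148 mm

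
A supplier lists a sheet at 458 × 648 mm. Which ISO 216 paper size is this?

Aspect ratio 648/458 ≈ 1.415 — close to the ISO √2 ≈ 1.414.
In the C-series (envelope sizes, between A and B): C2 = 458 × 648 mm.

C2 (458 × 648 mm)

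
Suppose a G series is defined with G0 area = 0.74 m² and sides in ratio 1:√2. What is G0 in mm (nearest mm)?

Let the short side be w mm. Then w · w√2 = 0.74 m² = 740,000 mm².
w² = 740,000/√2, so w ≈ 723.4 mm; long side = w√2 ≈ 1023.0 mm.

723 × 1023 mm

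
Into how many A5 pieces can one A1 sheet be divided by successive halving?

16

Each ISO step halves the sheet: 1 × A1 → 2 × A2 → 4 × A3 → 8 × A4 → …
From A1 to A5 is 4 halving steps: 2^4 = 16.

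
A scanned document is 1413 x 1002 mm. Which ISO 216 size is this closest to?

B0 (1000 × 1414 mm)

Aspect ratio 1413/1002 ≈ 1.410 — close to the ISO √2 ≈ 1.414.
In the B-series (B0 = 1000 × 1414 mm): B0 = 1000 × 1414 mm.
Off by 3 mm total — nearest standard size.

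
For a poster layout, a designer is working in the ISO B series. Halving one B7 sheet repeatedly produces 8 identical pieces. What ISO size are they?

8 = 2^3, so 3 halving steps.
B7 → B8 → … → B10 after 3 steps.

B10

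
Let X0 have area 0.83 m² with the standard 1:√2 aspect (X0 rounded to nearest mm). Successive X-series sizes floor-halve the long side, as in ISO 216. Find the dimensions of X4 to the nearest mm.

191 × 270 mm

Let X0's short side be w mm. w · w√2 = 0.83 m² = 830,000 mm², so w ≈ 766.1 mm and w√2 ≈ 1083.4 mm → X0 = 766 × 1083 mm.
X1: ⌊1083/2⌋ × 766 = 541 × 766 mm
X2: ⌊766/2⌋ × 541 = 383 × 541 mm
X3: ⌊541/2⌋ × 383 = 270 × 383 mm
X4: ⌊383/2⌋ × 270 = 191 × 270 mm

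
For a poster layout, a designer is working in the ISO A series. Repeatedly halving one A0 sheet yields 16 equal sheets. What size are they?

A4

16 = 2^4, so 4 halving steps.
A0 → A1 → … → A4 after 4 steps.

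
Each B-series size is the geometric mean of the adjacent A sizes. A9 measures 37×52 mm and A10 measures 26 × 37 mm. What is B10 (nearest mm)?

Short side: √(37 · 26) = √962 ≈ 31.0 → 31 mm
Long side: √(52 · 37) = √1924 ≈ 43.9 → 44 mm

31 × 44 mm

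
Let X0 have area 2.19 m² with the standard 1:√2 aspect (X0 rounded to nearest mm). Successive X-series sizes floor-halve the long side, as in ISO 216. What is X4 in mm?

Let X0's short side be w mm. w · w√2 = 2.19 m² = 2,190,000 mm², so w ≈ 1244.4 mm and w√2 ≈ 1759.9 mm → X0 = 1244 × 1760 mm.
X1: ⌊1760/2⌋ × 1244 = 880 × 1244 mm
X2: ⌊1244/2⌋ × 880 = 622 × 880 mm
X3: ⌊880/2⌋ × 622 = 440 × 622 mm
X4: ⌊622/2⌋ × 440 = 311 × 440 mm

311 × 440 mm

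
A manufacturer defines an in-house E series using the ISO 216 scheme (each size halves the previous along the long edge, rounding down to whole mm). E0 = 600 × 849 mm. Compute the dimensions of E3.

E1: ⌊849/2⌋ × 600 = 424 × 600 mm
E2: ⌊600/2⌋ × 424 = 300 × 424 mm
E3: ⌊424/2⌋ × 300 = 212 × 300 mm

212 × 300 mm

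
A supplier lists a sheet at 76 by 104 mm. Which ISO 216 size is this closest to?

A7 (74 × 105 mm)

Aspect ratio 104/76 ≈ 1.368 (ISO target is √2 ≈ 1.414).
In the A-series (A0 area = 1 m²): A7 = 74 × 105 mm.
Off by 3 mm total — nearest standard size.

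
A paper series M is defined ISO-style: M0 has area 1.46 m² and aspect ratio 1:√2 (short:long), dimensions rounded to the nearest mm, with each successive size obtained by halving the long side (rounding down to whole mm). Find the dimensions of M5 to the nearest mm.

Let M0's short side be w mm. w · w√2 = 1.46 m² = 1,460,000 mm², so w ≈ 1016.1 mm and w√2 ≈ 1436.9 mm → M0 = 1016 × 1437 mm.
M1: ⌊1437/2⌋ × 1016 = 718 × 1016 mm
M2: ⌊1016/2⌋ × 718 = 508 × 718 mm
M3: ⌊718/2⌋ × 508 = 359 × 508 mm
M4: ⌊508/2⌋ × 359 = 254 × 359 mm
M5: ⌊359/2⌋ × 254 = 179 × 254 mm

179 × 254 mm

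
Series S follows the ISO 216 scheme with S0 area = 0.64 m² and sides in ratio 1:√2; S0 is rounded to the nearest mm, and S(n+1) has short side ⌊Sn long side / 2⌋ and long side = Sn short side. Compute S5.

Let S0's short side be w mm. w · w√2 = 0.64 m² = 640,000 mm², so w ≈ 672.7 mm and w√2 ≈ 951.4 mm → S0 = 673 × 951 mm.
S1: ⌊951/2⌋ × 673 = 475 × 673 mm
S2: ⌊673/2⌋ × 475 = 336 × 475 mm
S3: ⌊475/2⌋ × 336 = 237 × 336 mm
S4: ⌊336/2⌋ × 237 = 168 × 237 mm
S5: ⌊237/2⌋ × 168 = 118 × 168 mm

118 × 168 mm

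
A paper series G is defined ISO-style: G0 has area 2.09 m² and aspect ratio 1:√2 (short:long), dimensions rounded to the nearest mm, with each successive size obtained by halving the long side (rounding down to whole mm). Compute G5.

Let G0's short side be w mm. w · w√2 = 2.09 m² = 2,090,000 mm², so w ≈ 1215.7 mm and w√2 ≈ 1719.2 mm → G0 = 1216 × 1719 mm.
G1: ⌊1719/2⌋ × 1216 = 859 × 1216 mm
G2: ⌊1216/2⌋ × 859 = 608 × 859 mm
G3: ⌊859/2⌋ × 608 = 429 × 608 mm
G4: ⌊608/2⌋ × 429 = 304 × 429 mm
G5: ⌊429/2⌋ × 304 = 214 × 304 mm

214 × 304 mm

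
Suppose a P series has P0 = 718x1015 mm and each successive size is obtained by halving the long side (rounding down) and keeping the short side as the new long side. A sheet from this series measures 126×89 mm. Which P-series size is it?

P6

P0: 718 × 1015 mm
P1: 507 × 718 mm
P2: 359 × 507 mm
P3: 253 × 359 mm
P4: 179 × 253 mm
P5: 126 × 179 mm
P6: 89 × 126 mm
P7: 63 × 89 mm
→ matches P6.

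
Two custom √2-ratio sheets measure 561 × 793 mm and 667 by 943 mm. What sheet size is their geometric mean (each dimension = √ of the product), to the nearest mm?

Short side: √(561 · 667) = √374187 ≈ 611.7 → 612 mm
Long side: √(793 · 943) = √747799 ≈ 864.8 → 865 mm

612 × 865 mm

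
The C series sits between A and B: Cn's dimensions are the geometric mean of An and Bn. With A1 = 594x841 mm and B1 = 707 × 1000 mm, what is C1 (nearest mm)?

Short side: √(594 · 707) = √419958 ≈ 648.0 → 648 mm
Long side: √(841 · 1000) = √841000 ≈ 917.1 → 917 mm

648 × 917 mm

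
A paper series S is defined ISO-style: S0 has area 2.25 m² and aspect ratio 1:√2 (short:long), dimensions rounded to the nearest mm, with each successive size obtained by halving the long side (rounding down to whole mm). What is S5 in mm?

223 × 315 mm

Let S0's short side be w mm. w · w√2 = 2.25 m² = 2,250,000 mm², so w ≈ 1261.3 mm and w√2 ≈ 1783.8 mm → S0 = 1261 × 1784 mm.
S1: ⌊1784/2⌋ × 1261 = 892 × 1261 mm
S2: ⌊1261/2⌋ × 892 = 630 × 892 mm
S3: ⌊892/2⌋ × 630 = 446 × 630 mm
S4: ⌊630/2⌋ × 446 = 315 × 446 mm
S5: ⌊446/2⌋ × 315 = 223 × 315 mm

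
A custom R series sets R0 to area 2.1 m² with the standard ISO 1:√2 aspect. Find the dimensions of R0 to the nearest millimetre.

1219 × 1723 mm

Let the short side be w mm. Then w · w√2 = 2.1 m² = 2,100,000 mm².
w² = 2,100,000/√2, so w ≈ 1218.6 mm; long side = w√2 ≈ 1723.3 mm.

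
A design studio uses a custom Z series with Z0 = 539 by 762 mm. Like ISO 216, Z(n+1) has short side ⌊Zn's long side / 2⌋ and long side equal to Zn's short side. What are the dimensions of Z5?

95 × 134 mm

Z1: ⌊762/2⌋ × 539 = 381 × 539 mm
Z2: ⌊539/2⌋ × 381 = 269 × 381 mm
Z3: ⌊381/2⌋ × 269 = 190 × 269 mm
Z4: ⌊269/2⌋ × 190 = 134 × 190 mm
Z5: ⌊190/2⌋ × 134 = 95 × 134 mm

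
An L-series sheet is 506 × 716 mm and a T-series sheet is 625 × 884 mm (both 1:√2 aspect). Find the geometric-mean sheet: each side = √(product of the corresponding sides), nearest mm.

Short side: √(506 · 625) = √316250 ≈ 562.4 → 562 mm
Long side: √(716 · 884) = √632944 ≈ 795.6 → 796 mm

562 × 796 mm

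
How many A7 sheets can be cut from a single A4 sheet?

Each ISO step halves the sheet: 1 × A4 → 2 × A5 → 4 × A6 → 8 × A7
From A4 to A7 is 3 halving steps: 2^3 = 8.

8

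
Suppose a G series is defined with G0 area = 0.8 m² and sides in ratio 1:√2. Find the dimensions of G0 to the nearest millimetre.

Let the short side be w mm. Then w · w√2 = 0.8 m² = 800,000 mm².
w² = 800,000/√2, so w ≈ 752.1 mm; long side = w√2 ≈ 1063.7 mm.

752 × 1064 mm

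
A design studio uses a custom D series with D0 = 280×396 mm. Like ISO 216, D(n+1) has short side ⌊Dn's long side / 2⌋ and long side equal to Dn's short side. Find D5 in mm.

49 × 70 mm

D1: ⌊396/2⌋ × 280 = 198 × 280 mm
D2: ⌊280/2⌋ × 198 = 140 × 198 mm
D3: ⌊198/2⌋ × 140 = 99 × 140 mm
D4: ⌊140/2⌋ × 99 = 70 × 99 mm
D5: ⌊99/2⌋ × 70 = 49 × 70 mm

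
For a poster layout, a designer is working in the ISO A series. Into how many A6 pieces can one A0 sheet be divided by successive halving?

A0 = 841 × 1189 mm; A6 = 105 × 148 mm.
Each halving step doubles the count; 6 steps from A0 to A6.
2^6 = 64.

64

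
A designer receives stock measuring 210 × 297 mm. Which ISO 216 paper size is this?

Aspect ratio 297/210 ≈ 1.414 — close to the ISO √2 ≈ 1.414.
In the A-series (A0 area = 1 m²): A4 = 210 × 297 mm.

A4 (210 × 297 mm)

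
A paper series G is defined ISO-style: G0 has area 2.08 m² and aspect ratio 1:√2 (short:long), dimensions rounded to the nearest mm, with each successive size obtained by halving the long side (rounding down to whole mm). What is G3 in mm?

428 × 606 mm

Let G0's short side be w mm. w · w√2 = 2.08 m² = 2,080,000 mm², so w ≈ 1212.8 mm and w√2 ≈ 1715.1 mm → G0 = 1213 × 1715 mm.
G1: ⌊1715/2⌋ × 1213 = 857 × 1213 mm
G2: ⌊1213/2⌋ × 857 = 606 × 857 mm
G3: ⌊857/2⌋ × 606 = 428 × 606 mm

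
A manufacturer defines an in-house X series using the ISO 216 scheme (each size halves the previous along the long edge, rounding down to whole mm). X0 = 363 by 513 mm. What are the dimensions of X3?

X1: ⌊513/2⌋ × 363 = 256 × 363 mm
X2: ⌊363/2⌋ × 256 = 181 × 256 mm
X3: ⌊256/2⌋ × 181 = 128 × 181 mm

128 × 181 mm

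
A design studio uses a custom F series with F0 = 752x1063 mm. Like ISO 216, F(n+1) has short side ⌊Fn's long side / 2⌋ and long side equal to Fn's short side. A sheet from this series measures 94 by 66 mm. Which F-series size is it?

F0: 752 × 1063 mm
F1: 531 × 752 mm
F2: 376 × 531 mm
F3: 265 × 376 mm
F4: 188 × 265 mm
F5: 132 × 188 mm
F6: 94 × 132 mm
F7: 66 × 94 mm
F8: 47 × 66 mm
→ matches F7.

F7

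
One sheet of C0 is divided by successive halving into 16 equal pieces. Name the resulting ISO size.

C4

16 = 2^4, so 4 halving steps.
C0 → C1 → … → C4 after 4 steps.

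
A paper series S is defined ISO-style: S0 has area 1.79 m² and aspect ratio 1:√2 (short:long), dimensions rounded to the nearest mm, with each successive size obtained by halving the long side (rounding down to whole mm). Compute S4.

281 × 397 mm

Let S0's short side be w mm. w · w√2 = 1.79 m² = 1,790,000 mm², so w ≈ 1125.0 mm and w√2 ≈ 1591.1 mm → S0 = 1125 × 1591 mm.
S1: ⌊1591/2⌋ × 1125 = 795 × 1125 mm
S2: ⌊1125/2⌋ × 795 = 562 × 795 mm
S3: ⌊795/2⌋ × 562 = 397 × 562 mm
S4: ⌊562/2⌋ × 397 = 281 × 397 mm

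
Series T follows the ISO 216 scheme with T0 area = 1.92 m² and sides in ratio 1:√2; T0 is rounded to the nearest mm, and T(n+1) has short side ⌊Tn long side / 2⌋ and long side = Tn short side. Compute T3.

Let T0's short side be w mm. w · w√2 = 1.92 m² = 1,920,000 mm², so w ≈ 1165.2 mm and w√2 ≈ 1647.8 mm → T0 = 1165 × 1648 mm.
T1: ⌊1648/2⌋ × 1165 = 824 × 1165 mm
T2: ⌊1165/2⌋ × 824 = 582 × 824 mm
T3: ⌊824/2⌋ × 582 = 412 × 582 mm

412 × 582 mm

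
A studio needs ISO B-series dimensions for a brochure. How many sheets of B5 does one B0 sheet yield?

32

Each ISO step halves the sheet: 1 × B0 → 2 × B1 → 4 × B2 → 8 × B3 → …
From B0 to B5 is 5 halving steps: 2^5 = 32.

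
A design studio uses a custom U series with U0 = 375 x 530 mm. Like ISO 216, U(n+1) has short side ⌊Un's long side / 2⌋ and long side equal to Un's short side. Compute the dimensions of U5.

U1: ⌊530/2⌋ × 375 = 265 × 375 mm
U2: ⌊375/2⌋ × 265 = 187 × 265 mm
U3: ⌊265/2⌋ × 187 = 132 × 187 mm
U4: ⌊187/2⌋ × 132 = 93 × 132 mm
U5: ⌊132/2⌋ × 93 = 66 × 93 mm

66 × 93 mm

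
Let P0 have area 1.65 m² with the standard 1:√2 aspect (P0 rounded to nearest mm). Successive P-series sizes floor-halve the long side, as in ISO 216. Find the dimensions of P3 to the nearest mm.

Let P0's short side be w mm. w · w√2 = 1.65 m² = 1,650,000 mm², so w ≈ 1080.2 mm and w√2 ≈ 1527.6 mm → P0 = 1080 × 1528 mm.
P1: ⌊1528/2⌋ × 1080 = 764 × 1080 mm
P2: ⌊1080/2⌋ × 764 = 540 × 764 mm
P3: ⌊764/2⌋ × 540 = 382 × 540 mm

382 × 540 mm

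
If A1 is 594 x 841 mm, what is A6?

105 × 148 mm

A2: ⌊841/2⌋ × 594 = 420 × 594 mm
A3: ⌊594/2⌋ × 420 = 297 × 420 mm
A4: ⌊420/2⌋ × 297 = 210 × 297 mm
A5: ⌊297/2⌋ × 210 = 148 × 210 mm
A6: ⌊210/2⌋ × 148 = 105 × 148 mm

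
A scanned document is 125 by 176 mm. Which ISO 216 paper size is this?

Aspect ratio 176/125 ≈ 1.408 — close to the ISO √2 ≈ 1.414.
In the B-series (B0 = 1000 × 1414 mm): B6 = 125 × 176 mm.

B6 (125 × 176 mm)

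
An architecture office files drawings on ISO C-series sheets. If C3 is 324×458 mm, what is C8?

57 × 81 mm

C4: ⌊458/2⌋ × 324 = 229 × 324 mm
C5: ⌊324/2⌋ × 229 = 162 × 229 mm
C6: ⌊229/2⌋ × 162 = 114 × 162 mm
C7: ⌊162/2⌋ × 114 = 81 × 114 mm
C8: ⌊114/2⌋ × 81 = 57 × 81 mm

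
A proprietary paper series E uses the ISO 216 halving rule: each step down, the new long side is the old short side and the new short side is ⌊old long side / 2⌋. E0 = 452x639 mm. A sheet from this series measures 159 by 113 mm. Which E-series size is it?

E4

E0: 452 × 639 mm
E1: 319 × 452 mm
E2: 226 × 319 mm
E3: 159 × 226 mm
E4: 113 × 159 mm
E5: 79 × 113 mm
→ matches E4.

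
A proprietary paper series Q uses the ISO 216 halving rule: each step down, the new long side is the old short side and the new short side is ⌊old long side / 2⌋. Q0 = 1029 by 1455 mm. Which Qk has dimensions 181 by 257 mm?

Q5

Q0: 1029 × 1455 mm
Q1: 727 × 1029 mm
Q2: 514 × 727 mm
Q3: 363 × 514 mm
Q4: 257 × 363 mm
Q5: 181 × 257 mm
Q6: 128 × 181 mm
→ matches Q5.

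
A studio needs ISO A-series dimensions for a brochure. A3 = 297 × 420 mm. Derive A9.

A4: ⌊420/2⌋ × 297 = 210 × 297 mm
A5: ⌊297/2⌋ × 210 = 148 × 210 mm
A6: ⌊210/2⌋ × 148 = 105 × 148 mm
A7: ⌊148/2⌋ × 105 = 74 × 105 mm
A8: ⌊105/2⌋ × 74 = 52 × 74 mm
A9: ⌊74/2⌋ × 52 = 37 × 52 mm

37 × 52 mm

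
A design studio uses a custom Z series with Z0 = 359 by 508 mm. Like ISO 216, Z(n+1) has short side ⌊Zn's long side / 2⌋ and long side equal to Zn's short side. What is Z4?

89 × 127 mm

Z1 = 254 × 359 mm (from Z0 by 1 halving).
Z2: ⌊359/2⌋ × 254 = 179 × 254 mm
Z3: ⌊254/2⌋ × 179 = 127 × 179 mm
Z4: ⌊179/2⌋ × 127 = 89 × 127 mm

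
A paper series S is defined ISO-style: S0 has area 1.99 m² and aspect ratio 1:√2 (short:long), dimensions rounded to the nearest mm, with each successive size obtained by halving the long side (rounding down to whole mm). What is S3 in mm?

Let S0's short side be w mm. w · w√2 = 1.99 m² = 1,990,000 mm², so w ≈ 1186.2 mm and w√2 ≈ 1677.6 mm → S0 = 1186 × 1678 mm.
S1: ⌊1678/2⌋ × 1186 = 839 × 1186 mm
S2: ⌊1186/2⌋ × 839 = 593 × 839 mm
S3: ⌊839/2⌋ × 593 = 419 × 593 mm

419 × 593 mm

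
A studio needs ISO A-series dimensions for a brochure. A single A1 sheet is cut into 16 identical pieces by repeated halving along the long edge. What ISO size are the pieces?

16 = 2^4, so 4 halving steps.
A1 → A2 → … → A5 after 4 steps.

A5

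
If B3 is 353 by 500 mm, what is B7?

B4: ⌊500/2⌋ × 353 = 250 × 353 mm
B5: ⌊353/2⌋ × 250 = 176 × 250 mm
B6: ⌊250/2⌋ × 176 = 125 × 176 mm
B7: ⌊176/2⌋ × 125 = 88 × 125 mm

88 × 125 mm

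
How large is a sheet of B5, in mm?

176 × 250 mm

B0 = 1000 × 1414 mm (B0 has a 1000 mm short side, aspect 1:√2).
B1: ⌊1414/2⌋ × 1000 = 707 × 1000 mm
B2: ⌊1000/2⌋ × 707 = 500 × 707 mm
B3: ⌊707/2⌋ × 500 = 353 × 500 mm
B4: ⌊500/2⌋ × 353 = 250 × 353 mm
B5: ⌊353/2⌋ × 250 = 176 × 250 mm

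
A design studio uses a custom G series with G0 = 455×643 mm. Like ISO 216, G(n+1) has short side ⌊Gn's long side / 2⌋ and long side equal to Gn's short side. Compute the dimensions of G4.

G1: ⌊643/2⌋ × 455 = 321 × 455 mm
G2: ⌊455/2⌋ × 321 = 227 × 321 mm
G3: ⌊321/2⌋ × 227 = 160 × 227 mm
G4: ⌊227/2⌋ × 160 = 113 × 160 mm

113 × 160 mm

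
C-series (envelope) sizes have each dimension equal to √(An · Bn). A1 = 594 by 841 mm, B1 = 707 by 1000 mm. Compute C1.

Short side: √(594 · 707) = √419958 ≈ 648.0 → 648 mm
Long side: √(841 · 1000) = √841000 ≈ 917.1 → 917 mm

648 × 917 mm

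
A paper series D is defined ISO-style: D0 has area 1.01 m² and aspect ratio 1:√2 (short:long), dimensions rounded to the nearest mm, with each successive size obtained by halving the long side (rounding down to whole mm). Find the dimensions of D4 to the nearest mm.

Let D0's short side be w mm. w · w√2 = 1.01 m² = 1,010,000 mm², so w ≈ 845.1 mm and w√2 ≈ 1195.1 mm → D0 = 845 × 1195 mm.
D1: ⌊1195/2⌋ × 845 = 597 × 845 mm
D2: ⌊845/2⌋ × 597 = 422 × 597 mm
D3: ⌊597/2⌋ × 422 = 298 × 422 mm
D4: ⌊422/2⌋ × 298 = 211 × 298 mm

211 × 298 mm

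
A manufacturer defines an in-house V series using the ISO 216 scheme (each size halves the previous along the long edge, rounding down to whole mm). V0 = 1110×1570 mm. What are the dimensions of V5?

V1 = 785 × 1110 mm (from V0 by 1 halving).
V2: ⌊1110/2⌋ × 785 = 555 × 785 mm
V3: ⌊785/2⌋ × 555 = 392 × 555 mm
V4: ⌊555/2⌋ × 392 = 277 × 392 mm
V5: ⌊392/2⌋ × 277 = 196 × 277 mm

196 × 277 mm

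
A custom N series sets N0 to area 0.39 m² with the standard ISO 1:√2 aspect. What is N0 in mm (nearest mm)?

525 × 743 mm

Let the short side be w mm. Then w · w√2 = 0.39 m² = 390,000 mm².
w² = 390,000/√2, so w ≈ 525.1 mm; long side = w√2 ≈ 742.7 mm.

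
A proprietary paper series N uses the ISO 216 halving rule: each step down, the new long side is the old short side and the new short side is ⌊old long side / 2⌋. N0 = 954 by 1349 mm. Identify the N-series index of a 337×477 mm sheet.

N3

N0: 954 × 1349 mm
N1: 674 × 954 mm
N2: 477 × 674 mm
N3: 337 × 477 mm
N4: 238 × 337 mm
→ matches N3.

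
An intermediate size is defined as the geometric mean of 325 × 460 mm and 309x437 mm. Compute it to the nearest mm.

317 × 448 mm

Short side: √(325 · 309) = √100425 ≈ 316.9 → 317 mm
Long side: √(460 · 437) = √201020 ≈ 448.4 → 448 mm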